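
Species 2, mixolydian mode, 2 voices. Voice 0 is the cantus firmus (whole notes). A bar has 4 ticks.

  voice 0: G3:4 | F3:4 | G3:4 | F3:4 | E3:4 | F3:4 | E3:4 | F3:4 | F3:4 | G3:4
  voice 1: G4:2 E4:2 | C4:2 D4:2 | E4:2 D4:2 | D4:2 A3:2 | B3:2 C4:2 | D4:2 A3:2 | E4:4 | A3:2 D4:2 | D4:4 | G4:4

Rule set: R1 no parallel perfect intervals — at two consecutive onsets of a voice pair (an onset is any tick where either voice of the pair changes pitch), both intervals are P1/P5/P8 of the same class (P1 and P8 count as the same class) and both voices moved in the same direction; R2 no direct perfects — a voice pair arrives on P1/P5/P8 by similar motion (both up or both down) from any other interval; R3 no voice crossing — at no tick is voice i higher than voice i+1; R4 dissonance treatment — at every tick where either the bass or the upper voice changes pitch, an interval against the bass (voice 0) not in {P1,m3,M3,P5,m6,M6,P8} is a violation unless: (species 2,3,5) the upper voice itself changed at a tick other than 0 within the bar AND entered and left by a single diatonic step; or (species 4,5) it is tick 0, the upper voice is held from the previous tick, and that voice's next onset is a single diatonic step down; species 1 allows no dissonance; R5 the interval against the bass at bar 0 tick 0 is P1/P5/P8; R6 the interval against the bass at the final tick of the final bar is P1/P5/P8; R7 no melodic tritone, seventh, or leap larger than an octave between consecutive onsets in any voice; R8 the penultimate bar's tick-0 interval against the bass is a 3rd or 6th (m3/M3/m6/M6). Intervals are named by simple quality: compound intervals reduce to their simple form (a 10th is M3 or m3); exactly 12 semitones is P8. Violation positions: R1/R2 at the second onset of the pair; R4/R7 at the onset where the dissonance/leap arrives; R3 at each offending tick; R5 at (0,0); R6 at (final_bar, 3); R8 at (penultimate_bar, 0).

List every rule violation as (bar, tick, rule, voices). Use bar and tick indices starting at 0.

(1, 0, R2, (0, 1))
(9, 0, R2, (0, 1))

bar 0: v0=G3 v1=G4 downbeat P8
bar 1: v0=F3 v1=C4 downbeat P5
bar 2: v0=G3 v1=E4 downbeat M6
bar 3: v0=F3 v1=D4 downbeat M6
bar 4: v0=E3 v1=B3 downbeat P5
bar 5: v0=F3 v1=D4 downbeat M6
bar 6: v0=E3 v1=E4 downbeat P8
bar 7: v0=F3 v1=A3 downbeat M3
bar 8: v0=F3 v1=D4 downbeat M6
bar 9: v0=G3 v1=G4 downbeat P8
  -> R2 @ bar 1 tick 0 v(0, 1): G3/E4 M6 -> F3/C4 P5 similar
  -> R2 @ bar 9 tick 0 v(0, 1): F3/D4 M6 -> G3/G4 P8 similar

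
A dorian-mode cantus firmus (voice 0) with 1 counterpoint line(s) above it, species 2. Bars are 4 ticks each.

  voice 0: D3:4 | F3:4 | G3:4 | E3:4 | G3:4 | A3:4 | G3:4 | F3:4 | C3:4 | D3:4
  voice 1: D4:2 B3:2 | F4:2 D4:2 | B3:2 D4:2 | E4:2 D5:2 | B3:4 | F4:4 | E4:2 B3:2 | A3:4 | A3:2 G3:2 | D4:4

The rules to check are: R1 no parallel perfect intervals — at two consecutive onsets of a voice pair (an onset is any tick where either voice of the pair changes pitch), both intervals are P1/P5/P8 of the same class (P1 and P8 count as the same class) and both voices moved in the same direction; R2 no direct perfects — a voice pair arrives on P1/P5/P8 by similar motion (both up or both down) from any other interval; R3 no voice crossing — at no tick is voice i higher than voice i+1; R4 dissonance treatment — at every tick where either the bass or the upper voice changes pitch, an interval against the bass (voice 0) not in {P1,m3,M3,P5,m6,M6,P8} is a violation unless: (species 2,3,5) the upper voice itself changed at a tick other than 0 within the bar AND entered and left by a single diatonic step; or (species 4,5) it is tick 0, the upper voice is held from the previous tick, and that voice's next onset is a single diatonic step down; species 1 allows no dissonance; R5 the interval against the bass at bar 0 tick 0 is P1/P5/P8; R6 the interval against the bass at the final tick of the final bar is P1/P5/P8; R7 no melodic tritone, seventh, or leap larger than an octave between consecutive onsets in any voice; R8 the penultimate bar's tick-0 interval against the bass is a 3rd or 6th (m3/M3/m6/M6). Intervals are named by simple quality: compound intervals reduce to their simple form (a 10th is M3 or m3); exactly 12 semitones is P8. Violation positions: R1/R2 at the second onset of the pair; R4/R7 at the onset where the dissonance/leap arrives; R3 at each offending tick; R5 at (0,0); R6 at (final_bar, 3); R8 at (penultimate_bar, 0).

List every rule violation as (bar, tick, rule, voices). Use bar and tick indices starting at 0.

bar 0: v0=D3 v1=D4 downbeat P8
bar 1: v0=F3 v1=F4 downbeat P8
bar 2: v0=G3 v1=B3 downbeat M3
bar 3: v0=E3 v1=E4 downbeat P8
bar 4: v0=G3 v1=B3 downbeat M3
bar 5: v0=A3 v1=F4 downbeat m6
bar 6: v0=G3 v1=E4 downbeat M6
bar 7: v0=F3 v1=A3 downbeat M3
bar 8: v0=C3 v1=A3 downbeat M6
bar 9: v0=D3 v1=D4 downbeat P8
  -> R2 @ bar 1 tick 0 v(0, 1): D3/B3 M6 -> F3/F4 P8 similar
  -> R7 @ bar 1 tick 0 v(1,): B3->F4 leap 6st
  -> R4 @ bar 3 tick 2 v(0, 1): E3/D5 m7 untreated
  -> R7 @ bar 3 tick 2 v(1,): E4->D5 leap 10st
  -> R7 @ bar 4 tick 0 v(1,): D5->B3 leap 15st
  -> R7 @ bar 5 tick 0 v(1,): B3->F4 leap 6st
  -> R2 @ bar 9 tick 0 v(0, 1): C3/G3 P5 -> D3/D4 P8 similar

(1, 0, R2, (0, 1))
(1, 0, R7, (1,))
(3, 2, R4, (0, 1))
(3, 2, R7, (1,))
(4, 0, R7, (1,))
(5, 0, R7, (1,))
(9, 0, R2, (0, 1))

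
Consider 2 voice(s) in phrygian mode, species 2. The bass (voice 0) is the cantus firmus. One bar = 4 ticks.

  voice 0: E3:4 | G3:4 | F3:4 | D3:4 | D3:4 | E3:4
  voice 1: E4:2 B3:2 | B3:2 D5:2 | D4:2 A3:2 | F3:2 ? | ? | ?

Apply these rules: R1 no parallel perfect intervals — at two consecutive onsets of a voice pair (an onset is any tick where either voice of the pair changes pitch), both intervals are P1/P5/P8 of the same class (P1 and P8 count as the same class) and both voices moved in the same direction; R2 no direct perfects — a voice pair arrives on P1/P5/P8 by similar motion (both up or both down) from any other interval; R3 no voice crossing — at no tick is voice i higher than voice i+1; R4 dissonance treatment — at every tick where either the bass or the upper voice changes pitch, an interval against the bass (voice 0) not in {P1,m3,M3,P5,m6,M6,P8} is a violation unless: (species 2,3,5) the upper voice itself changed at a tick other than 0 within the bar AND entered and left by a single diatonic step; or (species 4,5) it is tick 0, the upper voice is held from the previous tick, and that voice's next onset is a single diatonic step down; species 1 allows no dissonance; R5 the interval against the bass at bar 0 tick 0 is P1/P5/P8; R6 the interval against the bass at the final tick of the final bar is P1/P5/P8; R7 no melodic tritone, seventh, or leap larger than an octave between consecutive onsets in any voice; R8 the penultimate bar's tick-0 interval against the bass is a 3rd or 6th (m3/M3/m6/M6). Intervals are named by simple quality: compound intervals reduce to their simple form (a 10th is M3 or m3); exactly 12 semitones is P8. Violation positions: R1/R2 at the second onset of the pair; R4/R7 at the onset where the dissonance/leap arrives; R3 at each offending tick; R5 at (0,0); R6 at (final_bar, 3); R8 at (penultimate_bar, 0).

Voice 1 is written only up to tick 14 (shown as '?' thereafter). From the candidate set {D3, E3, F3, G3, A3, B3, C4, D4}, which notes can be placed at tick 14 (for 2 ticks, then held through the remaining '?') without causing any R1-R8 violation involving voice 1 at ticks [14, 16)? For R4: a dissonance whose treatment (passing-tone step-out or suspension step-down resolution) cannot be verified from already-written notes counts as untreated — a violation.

D3: legal
E3: violates R4
F3: legal
G3: violates R4
A3: legal
B3: violates R7
C4: violates R4
D4: legal

{A3, D3, D4, F3}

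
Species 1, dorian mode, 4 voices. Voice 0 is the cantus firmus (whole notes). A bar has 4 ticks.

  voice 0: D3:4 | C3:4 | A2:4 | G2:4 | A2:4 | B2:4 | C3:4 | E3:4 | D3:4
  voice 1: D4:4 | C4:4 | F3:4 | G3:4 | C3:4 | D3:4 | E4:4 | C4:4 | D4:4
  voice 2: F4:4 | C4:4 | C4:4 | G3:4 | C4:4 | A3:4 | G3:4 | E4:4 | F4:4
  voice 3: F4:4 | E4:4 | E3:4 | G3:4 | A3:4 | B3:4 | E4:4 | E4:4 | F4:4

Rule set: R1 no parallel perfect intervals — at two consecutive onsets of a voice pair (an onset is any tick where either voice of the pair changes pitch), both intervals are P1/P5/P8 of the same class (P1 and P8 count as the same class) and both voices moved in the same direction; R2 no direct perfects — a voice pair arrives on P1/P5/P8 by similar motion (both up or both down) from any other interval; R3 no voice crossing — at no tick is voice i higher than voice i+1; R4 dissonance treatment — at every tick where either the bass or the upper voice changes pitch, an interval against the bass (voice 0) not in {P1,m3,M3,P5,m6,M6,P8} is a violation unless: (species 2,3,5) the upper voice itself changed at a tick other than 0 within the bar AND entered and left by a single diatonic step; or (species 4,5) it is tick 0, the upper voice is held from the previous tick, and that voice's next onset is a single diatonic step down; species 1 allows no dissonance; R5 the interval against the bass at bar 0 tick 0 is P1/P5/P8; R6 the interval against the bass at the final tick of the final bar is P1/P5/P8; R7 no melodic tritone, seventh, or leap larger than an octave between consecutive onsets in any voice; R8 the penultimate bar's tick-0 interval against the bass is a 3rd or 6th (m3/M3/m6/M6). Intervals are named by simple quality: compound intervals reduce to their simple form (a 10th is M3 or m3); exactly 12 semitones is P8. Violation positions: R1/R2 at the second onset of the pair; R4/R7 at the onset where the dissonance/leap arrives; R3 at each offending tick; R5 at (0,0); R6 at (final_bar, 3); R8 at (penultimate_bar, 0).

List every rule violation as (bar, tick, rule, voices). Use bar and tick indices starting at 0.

bar 0: v0=D3 v1=D4 v2=F4 v3=F4 downbeat m3
bar 1: v0=C3 v1=C4 v2=C4 v3=E4 downbeat M3
bar 2: v0=A2 v1=F3 v2=C4 v3=E3 downbeat P5
bar 3: v0=G2 v1=G3 v2=G3 v3=G3 downbeat P8
bar 4: v0=A2 v1=C3 v2=C4 v3=A3 downbeat P8
bar 5: v0=B2 v1=D3 v2=A3 v3=B3 downbeat P8
bar 6: v0=C3 v1=E4 v2=G3 v3=E4 downbeat M3
bar 7: v0=E3 v1=C4 v2=E4 v3=E4 downbeat P8
bar 8: v0=D3 v1=D4 v2=F4 v3=F4 downbeat m3
  -> R5 @ bar 0 tick 0 v(0, 2): opens on m3
  -> R5 @ bar 0 tick 0 v(0, 3): opens on m3
  -> R1 @ bar 1 tick 0 v(0, 1): D3/D4 P8 -> C3/C4 P8 similar
  -> R2 @ bar 1 tick 0 v(0, 2): D3/F4 m3 -> C3/C4 P8 similar
  -> R2 @ bar 1 tick 0 v(1, 2): D4/F4 m3 -> C4/C4 P1 similar
  -> R2 @ bar 2 tick 0 v(0, 3): C3/E4 M3 -> A2/E3 P5 similar
  -> R3 @ bar 2 tick 0 v(2, 3): C4 above E3
  -> R3 @ bar 2 tick 1 v(2, 3): C4 above E3
  -> R3 @ bar 2 tick 2 v(2, 3): C4 above E3
  -> R3 @ bar 2 tick 3 v(2, 3): C4 above E3
  -> R2 @ bar 3 tick 0 v(0, 2): A2/C4 m3 -> G2/G3 P8 similar
  -> R2 @ bar 3 tick 0 v(1, 3): F3/E3 m2 -> G3/G3 P1 similar
  -> R1 @ bar 4 tick 0 v(0, 3): G2/G3 P8 -> A2/A3 P8 similar
  -> R3 @ bar 4 tick 0 v(2, 3): C4 above A3
  -> R3 @ bar 4 tick 1 v(2, 3): C4 above A3
  -> R3 @ bar 4 tick 2 v(2, 3): C4 above A3
  -> R3 @ bar 4 tick 3 v(2, 3): C4 above A3
  -> R1 @ bar 5 tick 0 v(0, 3): A2/A3 P8 -> B2/B3 P8 similar
  -> R4 @ bar 5 tick 0 v(0, 2): B2/A3 m7 untreated
  -> R2 @ bar 6 tick 0 v(1, 3): D3/B3 M6 -> E4/E4 P1 similar
  -> R3 @ bar 6 tick 0 v(1, 2): E4 above G3
  -> R7 @ bar 6 tick 0 v(1,): D3->E4 leap 14st
  -> R3 @ bar 6 tick 1 v(1, 2): E4 above G3
  -> R3 @ bar 6 tick 2 v(1, 2): E4 above G3
  -> R3 @ bar 6 tick 3 v(1, 2): E4 above G3
  -> R2 @ bar 7 tick 0 v(0, 2): C3/G3 P5 -> E3/E4 P8 similar
  -> R8 @ bar 7 tick 0 v(0, 2): penult P8 not 3rd/6th
  -> R8 @ bar 7 tick 0 v(0, 3): penult P8 not 3rd/6th
  -> R1 @ bar 8 tick 0 v(2, 3): E4/E4 P1 -> F4/F4 P1 similar
  -> R6 @ bar 8 tick 3 v(0, 2): closes on m3
  -> R6 @ bar 8 tick 3 v(0, 3): closes on m3

(0, 0, R5, (0, 2))
(0, 0, R5, (0, 3))
(1, 0, R1, (0, 1))
(1, 0, R2, (0, 2))
(1, 0, R2, (1, 2))
(2, 0, R2, (0, 3))
(2, 0, R3, (2, 3))
(2, 1, R3, (2, 3))
(2, 2, R3, (2, 3))
(2, 3, R3, (2, 3))
(3, 0, R2, (0, 2))
(3, 0, R2, (1, 3))
(4, 0, R1, (0, 3))
(4, 0, R3, (2, 3))
(4, 1, R3, (2, 3))
(4, 2, R3, (2, 3))
(4, 3, R3, (2, 3))
(5, 0, R1, (0, 3))
(5, 0, R4, (0, 2))
(6, 0, R2, (1, 3))
(6, 0, R3, (1, 2))
(6, 0, R7, (1,))
(6, 1, R3, (1, 2))
(6, 2, R3, (1, 2))
(6, 3, R3, (1, 2))
(7, 0, R2, (0, 2))
(7, 0, R8, (0, 2))
(7, 0, R8, (0, 3))
(8, 0, R1, (2, 3))
(8, 3, R6, (0, 2))
(8, 3, R6, (0, 3))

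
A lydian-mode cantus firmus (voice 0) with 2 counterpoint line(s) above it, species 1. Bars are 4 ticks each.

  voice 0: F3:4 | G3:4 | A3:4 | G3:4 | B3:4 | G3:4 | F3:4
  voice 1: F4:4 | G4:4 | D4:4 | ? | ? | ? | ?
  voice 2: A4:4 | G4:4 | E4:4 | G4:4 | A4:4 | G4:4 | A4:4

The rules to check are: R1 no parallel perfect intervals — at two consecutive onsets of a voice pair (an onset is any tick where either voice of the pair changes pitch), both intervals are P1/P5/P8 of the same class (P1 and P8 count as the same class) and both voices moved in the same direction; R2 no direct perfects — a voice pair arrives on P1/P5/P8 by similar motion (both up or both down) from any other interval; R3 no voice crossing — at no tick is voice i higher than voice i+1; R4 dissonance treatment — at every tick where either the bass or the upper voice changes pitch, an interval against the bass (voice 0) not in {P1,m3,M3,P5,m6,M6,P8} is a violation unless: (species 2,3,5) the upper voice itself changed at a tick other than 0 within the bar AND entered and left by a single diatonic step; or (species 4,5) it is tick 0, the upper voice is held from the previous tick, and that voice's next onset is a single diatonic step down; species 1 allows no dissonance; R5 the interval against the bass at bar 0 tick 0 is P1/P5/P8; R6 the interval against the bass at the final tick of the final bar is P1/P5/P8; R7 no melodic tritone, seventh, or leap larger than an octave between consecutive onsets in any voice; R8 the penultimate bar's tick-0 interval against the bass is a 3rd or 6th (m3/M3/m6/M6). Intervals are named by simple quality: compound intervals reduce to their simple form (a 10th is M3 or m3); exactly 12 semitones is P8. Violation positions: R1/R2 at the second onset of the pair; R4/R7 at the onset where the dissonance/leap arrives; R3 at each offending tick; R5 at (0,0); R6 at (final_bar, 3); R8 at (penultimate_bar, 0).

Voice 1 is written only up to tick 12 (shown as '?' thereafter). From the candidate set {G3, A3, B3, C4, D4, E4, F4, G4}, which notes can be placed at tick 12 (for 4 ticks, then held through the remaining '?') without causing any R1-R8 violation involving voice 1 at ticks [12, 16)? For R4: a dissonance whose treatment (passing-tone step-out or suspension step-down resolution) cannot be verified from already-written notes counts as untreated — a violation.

G3: violates R2
A3: violates R4
B3: legal
C4: violates R4
D4: legal
E4: legal
F4: violates R4
G4: violates R2

{B3, D4, E4}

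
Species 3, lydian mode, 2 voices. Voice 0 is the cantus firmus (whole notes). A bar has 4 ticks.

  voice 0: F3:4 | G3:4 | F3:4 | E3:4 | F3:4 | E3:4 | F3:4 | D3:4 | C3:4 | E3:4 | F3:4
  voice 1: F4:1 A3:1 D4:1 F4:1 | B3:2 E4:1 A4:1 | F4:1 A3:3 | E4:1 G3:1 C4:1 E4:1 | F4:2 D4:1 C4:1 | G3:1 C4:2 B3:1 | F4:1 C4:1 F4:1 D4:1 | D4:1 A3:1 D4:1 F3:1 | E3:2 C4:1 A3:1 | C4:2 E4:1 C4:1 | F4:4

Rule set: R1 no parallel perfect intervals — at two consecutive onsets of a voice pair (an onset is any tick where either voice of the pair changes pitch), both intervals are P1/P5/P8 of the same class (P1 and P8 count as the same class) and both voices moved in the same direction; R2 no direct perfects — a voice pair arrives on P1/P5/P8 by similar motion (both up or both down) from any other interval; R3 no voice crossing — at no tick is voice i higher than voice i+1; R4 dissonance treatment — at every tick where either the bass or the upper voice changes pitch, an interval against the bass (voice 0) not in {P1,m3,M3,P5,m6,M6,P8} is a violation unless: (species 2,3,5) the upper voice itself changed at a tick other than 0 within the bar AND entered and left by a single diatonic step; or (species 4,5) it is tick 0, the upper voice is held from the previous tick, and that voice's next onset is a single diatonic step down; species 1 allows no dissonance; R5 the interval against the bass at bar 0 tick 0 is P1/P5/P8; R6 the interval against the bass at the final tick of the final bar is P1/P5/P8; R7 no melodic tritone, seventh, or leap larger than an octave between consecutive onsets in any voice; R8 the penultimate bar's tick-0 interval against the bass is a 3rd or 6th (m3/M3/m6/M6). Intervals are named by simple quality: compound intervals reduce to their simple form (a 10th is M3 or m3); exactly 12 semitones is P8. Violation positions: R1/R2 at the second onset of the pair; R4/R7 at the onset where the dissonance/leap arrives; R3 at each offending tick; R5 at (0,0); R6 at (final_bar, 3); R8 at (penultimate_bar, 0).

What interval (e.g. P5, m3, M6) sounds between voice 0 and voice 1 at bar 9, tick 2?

voice 0=E3 voice 1=E4 -> P8

P8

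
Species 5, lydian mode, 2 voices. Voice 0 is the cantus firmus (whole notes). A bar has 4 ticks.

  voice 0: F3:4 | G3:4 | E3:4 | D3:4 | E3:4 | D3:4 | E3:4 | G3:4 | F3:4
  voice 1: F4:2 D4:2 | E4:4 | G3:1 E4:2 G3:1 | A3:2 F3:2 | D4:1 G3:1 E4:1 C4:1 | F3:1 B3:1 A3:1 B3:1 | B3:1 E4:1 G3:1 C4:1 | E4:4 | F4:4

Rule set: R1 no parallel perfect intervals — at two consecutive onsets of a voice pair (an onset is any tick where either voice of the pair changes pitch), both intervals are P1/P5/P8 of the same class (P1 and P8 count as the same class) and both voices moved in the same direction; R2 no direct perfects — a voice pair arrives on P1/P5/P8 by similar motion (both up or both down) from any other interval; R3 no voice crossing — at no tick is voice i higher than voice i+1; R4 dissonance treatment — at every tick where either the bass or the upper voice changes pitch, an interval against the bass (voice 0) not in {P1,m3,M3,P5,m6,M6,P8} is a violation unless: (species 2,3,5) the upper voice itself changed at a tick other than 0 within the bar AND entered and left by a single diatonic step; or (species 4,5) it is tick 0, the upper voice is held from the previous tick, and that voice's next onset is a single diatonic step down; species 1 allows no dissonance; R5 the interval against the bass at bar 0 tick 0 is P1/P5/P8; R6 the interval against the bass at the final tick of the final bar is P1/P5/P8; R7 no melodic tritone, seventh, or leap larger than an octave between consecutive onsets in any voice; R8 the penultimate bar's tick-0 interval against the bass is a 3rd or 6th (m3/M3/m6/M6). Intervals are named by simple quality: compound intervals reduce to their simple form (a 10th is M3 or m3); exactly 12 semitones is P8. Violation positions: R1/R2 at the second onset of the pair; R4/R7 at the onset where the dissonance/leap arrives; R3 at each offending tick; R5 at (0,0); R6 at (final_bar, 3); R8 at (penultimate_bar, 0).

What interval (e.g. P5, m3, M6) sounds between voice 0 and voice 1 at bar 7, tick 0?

voice 0=G3 voice 1=E4 -> M6

M6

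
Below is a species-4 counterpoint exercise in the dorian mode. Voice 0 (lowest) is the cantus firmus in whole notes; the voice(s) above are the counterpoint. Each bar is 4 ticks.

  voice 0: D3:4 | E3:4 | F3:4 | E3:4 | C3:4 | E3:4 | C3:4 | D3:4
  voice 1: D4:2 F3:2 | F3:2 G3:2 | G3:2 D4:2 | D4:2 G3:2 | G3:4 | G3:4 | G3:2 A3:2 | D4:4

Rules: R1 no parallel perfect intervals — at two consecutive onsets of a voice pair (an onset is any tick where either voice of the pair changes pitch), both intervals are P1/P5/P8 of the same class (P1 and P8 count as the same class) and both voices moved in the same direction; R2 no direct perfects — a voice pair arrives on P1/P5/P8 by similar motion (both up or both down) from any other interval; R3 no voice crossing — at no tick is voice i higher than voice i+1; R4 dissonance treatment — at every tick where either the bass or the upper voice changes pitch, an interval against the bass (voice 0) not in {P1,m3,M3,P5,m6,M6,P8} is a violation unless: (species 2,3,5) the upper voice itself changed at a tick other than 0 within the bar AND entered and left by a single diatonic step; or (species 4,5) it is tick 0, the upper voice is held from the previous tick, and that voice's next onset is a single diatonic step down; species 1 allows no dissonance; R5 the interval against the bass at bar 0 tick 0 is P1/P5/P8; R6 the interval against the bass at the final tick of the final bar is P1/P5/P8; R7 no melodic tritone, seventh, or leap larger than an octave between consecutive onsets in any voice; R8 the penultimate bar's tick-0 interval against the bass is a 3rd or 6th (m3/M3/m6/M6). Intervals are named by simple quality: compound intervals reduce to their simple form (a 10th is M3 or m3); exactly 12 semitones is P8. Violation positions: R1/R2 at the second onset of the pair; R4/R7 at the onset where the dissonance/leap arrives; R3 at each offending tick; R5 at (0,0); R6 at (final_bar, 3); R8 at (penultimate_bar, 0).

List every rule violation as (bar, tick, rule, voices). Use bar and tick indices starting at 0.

(1, 0, R4, (0, 1))
(2, 0, R4, (0, 1))
(3, 0, R4, (0, 1))
(6, 0, R8, (0, 1))
(7, 0, R2, (0, 1))

bar 0: v0=D3 v1=D4 downbeat P8
bar 1: v0=E3 v1=F3 downbeat m2
bar 2: v0=F3 v1=G3 downbeat M2
bar 3: v0=E3 v1=D4 downbeat m7
bar 4: v0=C3 v1=G3 downbeat P5
bar 5: v0=E3 v1=G3 downbeat m3
bar 6: v0=C3 v1=G3 downbeat P5
bar 7: v0=D3 v1=D4 downbeat P8
  -> R4 @ bar 1 tick 0 v(0, 1): E3/F3 m2 untreated
  -> R4 @ bar 2 tick 0 v(0, 1): F3/G3 M2 untreated
  -> R4 @ bar 3 tick 0 v(0, 1): E3/D4 m7 untreated
  -> R8 @ bar 6 tick 0 v(0, 1): penult P5 not 3rd/6th
  -> R2 @ bar 7 tick 0 v(0, 1): C3/A3 M6 -> D3/D4 P8 similar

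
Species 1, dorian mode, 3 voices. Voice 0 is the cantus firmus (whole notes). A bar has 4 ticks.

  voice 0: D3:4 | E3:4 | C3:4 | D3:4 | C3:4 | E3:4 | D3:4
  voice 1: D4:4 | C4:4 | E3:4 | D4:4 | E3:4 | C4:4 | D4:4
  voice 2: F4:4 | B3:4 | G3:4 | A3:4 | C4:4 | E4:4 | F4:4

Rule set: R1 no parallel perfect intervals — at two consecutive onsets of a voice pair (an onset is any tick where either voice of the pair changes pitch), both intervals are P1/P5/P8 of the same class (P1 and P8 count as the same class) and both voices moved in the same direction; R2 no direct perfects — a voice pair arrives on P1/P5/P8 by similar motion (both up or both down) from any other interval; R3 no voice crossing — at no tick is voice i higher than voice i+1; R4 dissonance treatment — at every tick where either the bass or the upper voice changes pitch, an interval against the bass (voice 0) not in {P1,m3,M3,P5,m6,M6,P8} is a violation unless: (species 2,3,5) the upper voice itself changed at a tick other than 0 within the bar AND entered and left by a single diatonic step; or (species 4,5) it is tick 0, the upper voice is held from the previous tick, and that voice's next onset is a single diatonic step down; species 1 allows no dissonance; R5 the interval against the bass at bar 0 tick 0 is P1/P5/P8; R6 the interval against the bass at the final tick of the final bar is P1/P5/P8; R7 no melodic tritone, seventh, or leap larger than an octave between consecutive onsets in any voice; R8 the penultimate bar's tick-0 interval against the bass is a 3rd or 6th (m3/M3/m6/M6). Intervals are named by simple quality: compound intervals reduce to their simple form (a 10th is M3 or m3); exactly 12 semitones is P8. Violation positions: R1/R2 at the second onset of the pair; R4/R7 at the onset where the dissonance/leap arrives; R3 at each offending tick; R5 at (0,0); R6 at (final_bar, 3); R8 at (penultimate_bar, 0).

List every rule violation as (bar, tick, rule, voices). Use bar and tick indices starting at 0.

(0, 0, R5, (0, 2))
(1, 0, R3, (1, 2))
(1, 0, R7, (2,))
(1, 1, R3, (1, 2))
(1, 2, R3, (1, 2))
(1, 3, R3, (1, 2))
(2, 0, R1, (0, 2))
(3, 0, R1, (0, 2))
(3, 0, R2, (0, 1))
(3, 0, R3, (1, 2))
(3, 0, R7, (1,))
(3, 1, R3, (1, 2))
(3, 2, R3, (1, 2))
(3, 3, R3, (1, 2))
(4, 0, R7, (1,))
(5, 0, R1, (0, 2))
(5, 0, R8, (0, 2))
(6, 3, R6, (0, 2))

bar 0: v0=D3 v1=D4 v2=F4 downbeat m3
bar 1: v0=E3 v1=C4 v2=B3 downbeat P5
bar 2: v0=C3 v1=E3 v2=G3 downbeat P5
bar 3: v0=D3 v1=D4 v2=A3 downbeat P5
bar 4: v0=C3 v1=E3 v2=C4 downbeat P8
bar 5: v0=E3 v1=C4 v2=E4 downbeat P8
bar 6: v0=D3 v1=D4 v2=F4 downbeat m3
  -> R5 @ bar 0 tick 0 v(0, 2): opens on m3
  -> R3 @ bar 1 tick 0 v(1, 2): C4 above B3
  -> R7 @ bar 1 tick 0 v(2,): F4->B3 leap 6st
  -> R3 @ bar 1 tick 1 v(1, 2): C4 above B3
  -> R3 @ bar 1 tick 2 v(1, 2): C4 above B3
  -> R3 @ bar 1 tick 3 v(1, 2): C4 above B3
  -> R1 @ bar 2 tick 0 v(0, 2): E3/B3 P5 -> C3/G3 P5 similar
  -> R1 @ bar 3 tick 0 v(0, 2): C3/G3 P5 -> D3/A3 P5 similar
  -> R2 @ bar 3 tick 0 v(0, 1): C3/E3 M3 -> D3/D4 P8 similar
  -> R3 @ bar 3 tick 0 v(1, 2): D4 above A3
  -> R7 @ bar 3 tick 0 v(1,): E3->D4 leap 10st
  -> R3 @ bar 3 tick 1 v(1, 2): D4 above A3
  -> R3 @ bar 3 tick 2 v(1, 2): D4 above A3
  -> R3 @ bar 3 tick 3 v(1, 2): D4 above A3
  -> R7 @ bar 4 tick 0 v(1,): D4->E3 leap 10st
  -> R1 @ bar 5 tick 0 v(0, 2): C3/C4 P8 -> E3/E4 P8 similar
  -> R8 @ bar 5 tick 0 v(0, 2): penult P8 not 3rd/6th
  -> R6 @ bar 6 tick 3 v(0, 2): closes on m3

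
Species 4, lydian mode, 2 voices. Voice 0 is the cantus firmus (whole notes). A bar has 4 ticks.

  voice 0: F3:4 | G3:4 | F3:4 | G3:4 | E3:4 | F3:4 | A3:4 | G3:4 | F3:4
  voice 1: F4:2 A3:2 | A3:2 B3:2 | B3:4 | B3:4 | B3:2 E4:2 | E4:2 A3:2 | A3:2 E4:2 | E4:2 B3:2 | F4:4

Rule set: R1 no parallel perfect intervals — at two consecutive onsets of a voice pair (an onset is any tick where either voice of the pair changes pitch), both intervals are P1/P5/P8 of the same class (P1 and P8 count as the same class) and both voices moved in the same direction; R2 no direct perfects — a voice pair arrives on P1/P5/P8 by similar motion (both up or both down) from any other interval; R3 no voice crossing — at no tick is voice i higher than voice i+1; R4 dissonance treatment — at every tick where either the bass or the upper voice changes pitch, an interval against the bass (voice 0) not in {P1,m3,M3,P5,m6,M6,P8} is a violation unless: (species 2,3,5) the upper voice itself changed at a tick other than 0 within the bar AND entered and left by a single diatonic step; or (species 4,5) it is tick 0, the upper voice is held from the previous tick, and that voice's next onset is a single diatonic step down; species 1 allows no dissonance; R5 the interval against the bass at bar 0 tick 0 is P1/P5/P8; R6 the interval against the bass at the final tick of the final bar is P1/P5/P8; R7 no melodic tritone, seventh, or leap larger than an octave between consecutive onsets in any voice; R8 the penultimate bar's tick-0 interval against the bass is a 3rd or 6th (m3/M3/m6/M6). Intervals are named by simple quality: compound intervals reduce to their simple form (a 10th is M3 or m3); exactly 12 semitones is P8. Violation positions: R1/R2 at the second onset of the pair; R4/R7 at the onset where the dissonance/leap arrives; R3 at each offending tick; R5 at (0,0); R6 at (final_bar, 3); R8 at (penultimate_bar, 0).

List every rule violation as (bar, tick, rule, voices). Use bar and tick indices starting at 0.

bar 0: v0=F3 v1=F4 downbeat P8
bar 1: v0=G3 v1=A3 downbeat M2
bar 2: v0=F3 v1=B3 downbeat TT
bar 3: v0=G3 v1=B3 downbeat M3
bar 4: v0=E3 v1=B3 downbeat P5
bar 5: v0=F3 v1=E4 downbeat M7
bar 6: v0=A3 v1=A3 downbeat P1
bar 7: v0=G3 v1=E4 downbeat M6
bar 8: v0=F3 v1=F4 downbeat P8
  -> R4 @ bar 1 tick 0 v(0, 1): G3/A3 M2 untreated
  -> R4 @ bar 2 tick 0 v(0, 1): F3/B3 TT untreated
  -> R4 @ bar 5 tick 0 v(0, 1): F3/E4 M7 untreated
  -> R7 @ bar 8 tick 0 v(1,): B3->F4 leap 6st

(1, 0, R4, (0, 1))
(2, 0, R4, (0, 1))
(5, 0, R4, (0, 1))
(8, 0, R7, (1,))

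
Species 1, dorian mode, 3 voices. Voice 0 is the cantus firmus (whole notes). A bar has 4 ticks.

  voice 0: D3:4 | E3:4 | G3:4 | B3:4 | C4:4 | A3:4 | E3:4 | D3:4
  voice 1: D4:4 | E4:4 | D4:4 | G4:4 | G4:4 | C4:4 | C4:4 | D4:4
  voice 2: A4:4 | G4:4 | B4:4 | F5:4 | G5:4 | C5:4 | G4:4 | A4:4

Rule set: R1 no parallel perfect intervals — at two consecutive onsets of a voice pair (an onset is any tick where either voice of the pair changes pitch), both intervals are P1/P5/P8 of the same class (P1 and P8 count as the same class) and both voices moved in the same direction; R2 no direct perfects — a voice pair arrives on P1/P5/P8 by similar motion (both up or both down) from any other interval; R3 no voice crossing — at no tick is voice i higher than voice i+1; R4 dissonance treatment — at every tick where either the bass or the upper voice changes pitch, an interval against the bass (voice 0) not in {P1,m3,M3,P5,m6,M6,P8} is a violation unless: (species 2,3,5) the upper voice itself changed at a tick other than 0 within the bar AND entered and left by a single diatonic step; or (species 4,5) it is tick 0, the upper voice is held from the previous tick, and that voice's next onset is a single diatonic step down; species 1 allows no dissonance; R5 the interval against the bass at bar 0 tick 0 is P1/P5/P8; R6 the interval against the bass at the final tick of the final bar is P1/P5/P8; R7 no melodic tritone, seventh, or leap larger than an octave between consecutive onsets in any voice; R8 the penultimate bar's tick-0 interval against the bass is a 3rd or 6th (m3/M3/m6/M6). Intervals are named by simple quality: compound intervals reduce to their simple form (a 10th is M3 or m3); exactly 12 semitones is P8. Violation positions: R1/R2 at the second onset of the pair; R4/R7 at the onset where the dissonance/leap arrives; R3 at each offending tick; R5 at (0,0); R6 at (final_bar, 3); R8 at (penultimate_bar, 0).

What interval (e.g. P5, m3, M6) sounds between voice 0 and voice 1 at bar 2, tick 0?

P5

voice 0=G3 voice 1=D4 -> P5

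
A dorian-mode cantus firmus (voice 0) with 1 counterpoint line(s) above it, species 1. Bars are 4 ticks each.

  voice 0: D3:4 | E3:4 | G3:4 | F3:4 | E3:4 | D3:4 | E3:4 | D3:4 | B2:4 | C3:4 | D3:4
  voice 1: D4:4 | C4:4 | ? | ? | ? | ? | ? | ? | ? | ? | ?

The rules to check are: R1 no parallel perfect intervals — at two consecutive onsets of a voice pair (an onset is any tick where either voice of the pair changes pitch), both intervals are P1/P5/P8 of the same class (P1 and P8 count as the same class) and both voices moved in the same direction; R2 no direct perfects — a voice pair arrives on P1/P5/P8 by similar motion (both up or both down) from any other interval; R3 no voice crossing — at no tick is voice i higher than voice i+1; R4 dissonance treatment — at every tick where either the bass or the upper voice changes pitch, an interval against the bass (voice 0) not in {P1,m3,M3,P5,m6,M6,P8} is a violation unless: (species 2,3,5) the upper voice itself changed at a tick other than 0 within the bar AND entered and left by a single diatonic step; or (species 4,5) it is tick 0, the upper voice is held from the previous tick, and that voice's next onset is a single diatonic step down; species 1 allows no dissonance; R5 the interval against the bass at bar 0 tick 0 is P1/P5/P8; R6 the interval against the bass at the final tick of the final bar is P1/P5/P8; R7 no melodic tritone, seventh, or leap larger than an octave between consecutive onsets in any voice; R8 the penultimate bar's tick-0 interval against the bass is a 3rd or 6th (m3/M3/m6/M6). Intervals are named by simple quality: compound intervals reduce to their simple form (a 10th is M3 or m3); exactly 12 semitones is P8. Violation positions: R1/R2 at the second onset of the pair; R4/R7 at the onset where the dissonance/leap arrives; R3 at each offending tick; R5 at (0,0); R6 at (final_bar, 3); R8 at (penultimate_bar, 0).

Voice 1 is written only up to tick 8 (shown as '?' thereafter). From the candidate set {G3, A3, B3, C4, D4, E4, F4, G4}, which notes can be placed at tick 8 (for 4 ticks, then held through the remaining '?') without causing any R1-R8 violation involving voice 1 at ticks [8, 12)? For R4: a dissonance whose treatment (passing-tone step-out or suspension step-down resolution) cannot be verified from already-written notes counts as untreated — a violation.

G3: legal
A3: violates R4
B3: legal
C4: violates R4
D4: violates R2
E4: legal
F4: violates R4
G4: violates R2

{B3, E4, G3}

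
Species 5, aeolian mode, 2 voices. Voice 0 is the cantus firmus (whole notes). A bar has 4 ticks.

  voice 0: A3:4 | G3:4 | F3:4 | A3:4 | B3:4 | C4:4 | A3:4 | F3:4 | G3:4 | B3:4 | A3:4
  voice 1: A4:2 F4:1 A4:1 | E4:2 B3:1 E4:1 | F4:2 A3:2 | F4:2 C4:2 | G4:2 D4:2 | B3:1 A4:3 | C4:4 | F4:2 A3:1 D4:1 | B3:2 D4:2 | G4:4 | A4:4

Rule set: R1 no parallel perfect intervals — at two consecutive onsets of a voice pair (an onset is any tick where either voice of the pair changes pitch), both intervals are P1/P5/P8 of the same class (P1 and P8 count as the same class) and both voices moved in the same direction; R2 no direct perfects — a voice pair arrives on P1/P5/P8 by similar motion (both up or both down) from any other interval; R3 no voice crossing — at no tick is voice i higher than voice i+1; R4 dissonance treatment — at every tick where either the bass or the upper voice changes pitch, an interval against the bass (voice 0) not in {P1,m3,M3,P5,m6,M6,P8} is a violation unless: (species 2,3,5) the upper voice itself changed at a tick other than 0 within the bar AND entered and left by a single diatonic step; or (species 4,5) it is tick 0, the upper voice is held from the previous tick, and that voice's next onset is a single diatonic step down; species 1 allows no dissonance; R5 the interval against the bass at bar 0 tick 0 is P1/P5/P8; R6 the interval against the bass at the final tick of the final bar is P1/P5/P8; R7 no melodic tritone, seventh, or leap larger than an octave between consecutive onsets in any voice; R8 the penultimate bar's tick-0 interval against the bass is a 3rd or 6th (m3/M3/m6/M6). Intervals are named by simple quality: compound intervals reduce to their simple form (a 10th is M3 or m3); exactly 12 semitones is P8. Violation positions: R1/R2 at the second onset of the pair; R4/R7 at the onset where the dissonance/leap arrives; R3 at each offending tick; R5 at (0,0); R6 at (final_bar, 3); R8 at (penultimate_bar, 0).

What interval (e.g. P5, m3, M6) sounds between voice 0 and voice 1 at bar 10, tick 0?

P8

voice 0=A3 voice 1=A4 -> P8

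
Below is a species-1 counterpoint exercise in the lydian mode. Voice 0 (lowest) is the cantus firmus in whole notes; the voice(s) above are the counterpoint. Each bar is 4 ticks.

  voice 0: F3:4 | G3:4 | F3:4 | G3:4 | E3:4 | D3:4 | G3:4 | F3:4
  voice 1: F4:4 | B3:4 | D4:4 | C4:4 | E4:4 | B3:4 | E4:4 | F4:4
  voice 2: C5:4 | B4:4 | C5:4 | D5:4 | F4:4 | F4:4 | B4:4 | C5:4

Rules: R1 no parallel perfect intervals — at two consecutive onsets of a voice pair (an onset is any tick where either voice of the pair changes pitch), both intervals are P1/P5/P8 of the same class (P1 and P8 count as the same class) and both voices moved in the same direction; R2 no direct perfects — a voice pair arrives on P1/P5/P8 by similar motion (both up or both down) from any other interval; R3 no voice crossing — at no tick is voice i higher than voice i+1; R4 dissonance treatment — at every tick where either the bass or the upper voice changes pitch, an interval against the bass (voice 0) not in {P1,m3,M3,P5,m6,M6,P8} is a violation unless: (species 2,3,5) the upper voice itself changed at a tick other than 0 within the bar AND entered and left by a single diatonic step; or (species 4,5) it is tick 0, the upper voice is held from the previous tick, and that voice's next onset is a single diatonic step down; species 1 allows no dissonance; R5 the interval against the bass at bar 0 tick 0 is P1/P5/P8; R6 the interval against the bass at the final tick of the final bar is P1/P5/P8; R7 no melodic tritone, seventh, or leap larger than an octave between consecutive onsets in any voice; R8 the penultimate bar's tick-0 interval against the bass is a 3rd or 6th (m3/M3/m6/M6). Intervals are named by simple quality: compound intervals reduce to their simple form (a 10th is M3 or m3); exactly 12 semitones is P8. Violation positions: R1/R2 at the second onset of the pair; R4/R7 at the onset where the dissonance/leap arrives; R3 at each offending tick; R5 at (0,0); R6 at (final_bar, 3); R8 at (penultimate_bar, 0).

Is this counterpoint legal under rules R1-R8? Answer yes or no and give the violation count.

bar 0: v0=F3 v1=F4 v2=C5 (P5)
bar 1: v0=G3 v1=B3 v2=B4 (M3)
bar 2: v0=F3 v1=D4 v2=C5 (P5)
bar 3: v0=G3 v1=C4 v2=D5 (P5)
bar 4: v0=E3 v1=E4 v2=F4 (m2)
bar 5: v0=D3 v1=B3 v2=F4 (m3)
bar 6: v0=G3 v1=E4 v2=B4 (M3)
bar 7: v0=F3 v1=F4 v2=C5 (P5)
  R2 @ bar1.0: F4/C5 P5 -> B3/B4 P8 similar
  R7 @ bar1.0: F4->B3 leap 6st
  R1 @ bar3.0: F3/C5 P5 -> G3/D5 P5 similar
  R4 @ bar3.0: G3/C4 P4 untreated
  R4 @ bar4.0: E3/F4 m2 untreated
  R2 @ bar6.0: B3/F4 TT -> E4/B4 P5 similar
  R7 @ bar6.0: F4->B4 leap 6st
  R1 @ bar7.0: E4/B4 P5 -> F4/C5 P5 similar

No (8 violations)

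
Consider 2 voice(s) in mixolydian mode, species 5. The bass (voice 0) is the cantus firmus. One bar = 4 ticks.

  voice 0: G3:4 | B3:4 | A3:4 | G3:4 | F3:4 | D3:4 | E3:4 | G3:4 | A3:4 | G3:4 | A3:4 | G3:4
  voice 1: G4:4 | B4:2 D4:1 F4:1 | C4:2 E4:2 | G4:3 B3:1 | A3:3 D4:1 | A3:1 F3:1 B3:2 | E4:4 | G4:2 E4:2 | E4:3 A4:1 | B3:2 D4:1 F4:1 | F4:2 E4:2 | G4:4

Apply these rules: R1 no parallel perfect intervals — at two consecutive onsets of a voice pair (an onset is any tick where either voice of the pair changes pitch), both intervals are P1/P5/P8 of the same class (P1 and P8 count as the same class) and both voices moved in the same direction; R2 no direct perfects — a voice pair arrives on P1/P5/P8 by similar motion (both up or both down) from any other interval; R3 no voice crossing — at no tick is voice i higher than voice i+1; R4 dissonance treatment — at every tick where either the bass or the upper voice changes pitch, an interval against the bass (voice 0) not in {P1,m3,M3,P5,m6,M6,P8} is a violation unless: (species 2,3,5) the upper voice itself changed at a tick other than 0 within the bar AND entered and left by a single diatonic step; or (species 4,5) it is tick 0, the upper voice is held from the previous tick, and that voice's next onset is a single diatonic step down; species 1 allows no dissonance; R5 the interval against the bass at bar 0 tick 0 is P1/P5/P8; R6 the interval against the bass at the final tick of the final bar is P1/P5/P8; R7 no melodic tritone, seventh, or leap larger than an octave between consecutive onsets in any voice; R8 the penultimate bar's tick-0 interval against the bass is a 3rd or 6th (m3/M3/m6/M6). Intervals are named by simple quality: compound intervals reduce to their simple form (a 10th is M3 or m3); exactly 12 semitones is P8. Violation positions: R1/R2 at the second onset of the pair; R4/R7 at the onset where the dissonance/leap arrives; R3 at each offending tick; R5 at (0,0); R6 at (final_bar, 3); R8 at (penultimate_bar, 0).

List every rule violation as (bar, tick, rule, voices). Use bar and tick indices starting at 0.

bar 0: v0=G3 v1=G4 downbeat P8
bar 1: v0=B3 v1=B4 downbeat P8
bar 2: v0=A3 v1=C4 downbeat m3
bar 3: v0=G3 v1=G4 downbeat P8
bar 4: v0=F3 v1=A3 downbeat M3
bar 5: v0=D3 v1=A3 downbeat P5
bar 6: v0=E3 v1=E4 downbeat P8
bar 7: v0=G3 v1=G4 downbeat P8
bar 8: v0=A3 v1=E4 downbeat P5
bar 9: v0=G3 v1=B3 downbeat M3
bar 10: v0=A3 v1=F4 downbeat m6
bar 11: v0=G3 v1=G4 downbeat P8
  -> R1 @ bar 1 tick 0 v(0, 1): G3/G4 P8 -> B3/B4 P8 similar
  -> R4 @ bar 1 tick 3 v(0, 1): B3/F4 TT untreated
  -> R2 @ bar 5 tick 0 v(0, 1): F3/D4 M6 -> D3/A3 P5 similar
  -> R7 @ bar 5 tick 2 v(1,): F3->B3 leap 6st
  -> R2 @ bar 6 tick 0 v(0, 1): D3/B3 M6 -> E3/E4 P8 similar
  -> R1 @ bar 7 tick 0 v(0, 1): E3/E4 P8 -> G3/G4 P8 similar
  -> R7 @ bar 9 tick 0 v(1,): A4->B3 leap 10st
  -> R4 @ bar 9 tick 3 v(0, 1): G3/F4 m7 untreated

(1, 0, R1, (0, 1))
(1, 3, R4, (0, 1))
(5, 0, R2, (0, 1))
(5, 2, R7, (1,))
(6, 0, R2, (0, 1))
(7, 0, R1, (0, 1))
(9, 0, R7, (1,))
(9, 3, R4, (0, 1))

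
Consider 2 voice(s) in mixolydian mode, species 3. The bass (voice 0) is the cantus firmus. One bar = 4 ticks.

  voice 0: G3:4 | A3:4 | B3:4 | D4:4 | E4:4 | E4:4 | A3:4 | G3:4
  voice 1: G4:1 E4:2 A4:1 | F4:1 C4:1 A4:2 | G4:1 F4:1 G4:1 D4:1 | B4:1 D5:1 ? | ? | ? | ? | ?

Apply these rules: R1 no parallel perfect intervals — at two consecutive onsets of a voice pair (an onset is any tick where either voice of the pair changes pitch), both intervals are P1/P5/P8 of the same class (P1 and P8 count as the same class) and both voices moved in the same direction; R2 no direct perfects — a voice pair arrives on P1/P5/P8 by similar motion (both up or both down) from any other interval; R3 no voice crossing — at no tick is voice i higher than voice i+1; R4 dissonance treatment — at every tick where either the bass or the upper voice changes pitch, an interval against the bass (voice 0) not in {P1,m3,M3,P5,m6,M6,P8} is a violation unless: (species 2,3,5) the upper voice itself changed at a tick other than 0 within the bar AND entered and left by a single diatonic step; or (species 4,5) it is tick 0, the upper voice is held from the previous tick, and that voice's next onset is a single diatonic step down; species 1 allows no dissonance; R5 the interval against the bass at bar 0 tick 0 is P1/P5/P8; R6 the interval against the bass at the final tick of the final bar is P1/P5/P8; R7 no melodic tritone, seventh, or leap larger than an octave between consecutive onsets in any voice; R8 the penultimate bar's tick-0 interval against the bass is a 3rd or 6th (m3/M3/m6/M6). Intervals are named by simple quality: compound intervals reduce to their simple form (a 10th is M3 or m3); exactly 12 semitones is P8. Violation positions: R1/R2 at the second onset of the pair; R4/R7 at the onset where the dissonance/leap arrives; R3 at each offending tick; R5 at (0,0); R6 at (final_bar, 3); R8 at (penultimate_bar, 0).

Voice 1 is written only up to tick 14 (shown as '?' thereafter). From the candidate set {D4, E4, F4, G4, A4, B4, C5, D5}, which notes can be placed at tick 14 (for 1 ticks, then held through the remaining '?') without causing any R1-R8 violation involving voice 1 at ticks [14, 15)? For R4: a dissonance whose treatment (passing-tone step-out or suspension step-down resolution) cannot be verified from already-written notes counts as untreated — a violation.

{A4, B4, D4, D5, F4}

D4: legal
E4: violates R4,R7
F4: legal
G4: violates R4
A4: legal
B4: legal
C5: violates R4
D5: legal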